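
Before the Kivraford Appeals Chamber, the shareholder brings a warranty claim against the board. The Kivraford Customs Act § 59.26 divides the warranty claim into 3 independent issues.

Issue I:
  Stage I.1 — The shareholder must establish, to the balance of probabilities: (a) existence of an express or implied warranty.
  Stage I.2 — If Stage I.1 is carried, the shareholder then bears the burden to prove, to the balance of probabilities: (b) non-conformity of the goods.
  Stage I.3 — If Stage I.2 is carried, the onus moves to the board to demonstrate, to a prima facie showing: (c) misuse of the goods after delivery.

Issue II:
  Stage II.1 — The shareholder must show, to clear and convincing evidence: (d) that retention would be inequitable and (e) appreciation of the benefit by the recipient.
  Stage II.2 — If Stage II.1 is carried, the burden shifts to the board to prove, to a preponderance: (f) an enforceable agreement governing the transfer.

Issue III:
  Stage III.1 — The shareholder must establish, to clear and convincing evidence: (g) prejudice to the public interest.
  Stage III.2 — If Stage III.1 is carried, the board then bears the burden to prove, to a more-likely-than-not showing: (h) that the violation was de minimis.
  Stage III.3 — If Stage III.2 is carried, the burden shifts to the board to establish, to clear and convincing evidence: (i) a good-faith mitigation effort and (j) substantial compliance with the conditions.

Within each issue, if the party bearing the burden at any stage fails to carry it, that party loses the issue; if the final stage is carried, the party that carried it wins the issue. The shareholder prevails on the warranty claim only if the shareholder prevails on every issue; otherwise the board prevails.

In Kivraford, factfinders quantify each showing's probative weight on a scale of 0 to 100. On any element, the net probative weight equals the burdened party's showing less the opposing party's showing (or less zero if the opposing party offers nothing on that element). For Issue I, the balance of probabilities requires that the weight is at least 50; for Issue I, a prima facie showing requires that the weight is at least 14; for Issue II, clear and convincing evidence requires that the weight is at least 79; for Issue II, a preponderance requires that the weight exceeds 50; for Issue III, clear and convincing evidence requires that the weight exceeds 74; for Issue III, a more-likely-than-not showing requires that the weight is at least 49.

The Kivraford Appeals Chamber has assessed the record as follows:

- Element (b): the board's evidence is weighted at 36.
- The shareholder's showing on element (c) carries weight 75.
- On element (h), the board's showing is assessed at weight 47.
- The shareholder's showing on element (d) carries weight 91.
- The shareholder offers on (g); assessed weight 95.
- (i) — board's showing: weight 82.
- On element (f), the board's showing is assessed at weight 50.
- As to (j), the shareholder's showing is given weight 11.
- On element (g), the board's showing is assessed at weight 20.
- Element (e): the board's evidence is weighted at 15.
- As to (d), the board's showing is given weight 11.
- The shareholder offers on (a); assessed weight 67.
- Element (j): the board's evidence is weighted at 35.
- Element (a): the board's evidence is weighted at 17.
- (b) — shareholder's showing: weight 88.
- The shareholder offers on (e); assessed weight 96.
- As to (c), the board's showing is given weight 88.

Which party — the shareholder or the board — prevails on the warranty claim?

— Issue I —
At Stage I.1 the shareholder must meet the balance of probabilities (weight is at least 50): on (a) the weight is 67 less the opposing 17 gives net 50, which does reach 50, so (a) meets the standard.
  All elements met. The shareholder retains the burden for Stage I.2.
At Stage I.2 the shareholder must meet the balance of probabilities (weight is at least 50): on (b) the weight is 88 less the opposing 36 gives net 52, which does reach 50, so (b) meets the standard.
  Stage I.2 carried; the burden shifts to the board.
At Stage I.3 the board must meet a prima facie showing (weight is at least 14): on (c) the weight is 88 less the opposing 75 gives net 13, < 14, so (c) does not meet the standard.
  The board does not carry Stage I.3.
So the shareholder prevails on this issue.
— Issue II —
Stage II.1 (shareholder, clear and convincing evidence, weight is at least 79): (d) net 91−11=80 ≥ 79 — meets; (e) net 96−15=81 ≥ 79 — meets.
  Stage II.1 carried; the burden shifts to the board.
Stage II.2 (board, a preponderance, weight exceeds 50): (f) 50 ≤ 50 — fails.
  Stage II.2 not carried; the board fails its burden.
So the shareholder prevails on this issue.
— Issue III —
Stage III.1 — burden on shareholder; standard: clear and convincing evidence (weight exceeds 74).
    (g): 95 − 20 = 75 > 74 [met]
  All elements met. The burden passes to the board.
Stage III.2 — burden on board; standard: a more-likely-than-not showing (weight is at least 49).
    (h): 47 < 49 [not met]
  The board does not carry Stage III.2.
So the shareholder prevails on this issue.
Per-issue: Issue I → shareholder; Issue II → shareholder; Issue III → shareholder. The shareholder must prevail on every issue; overall, the shareholder prevails.

shareholder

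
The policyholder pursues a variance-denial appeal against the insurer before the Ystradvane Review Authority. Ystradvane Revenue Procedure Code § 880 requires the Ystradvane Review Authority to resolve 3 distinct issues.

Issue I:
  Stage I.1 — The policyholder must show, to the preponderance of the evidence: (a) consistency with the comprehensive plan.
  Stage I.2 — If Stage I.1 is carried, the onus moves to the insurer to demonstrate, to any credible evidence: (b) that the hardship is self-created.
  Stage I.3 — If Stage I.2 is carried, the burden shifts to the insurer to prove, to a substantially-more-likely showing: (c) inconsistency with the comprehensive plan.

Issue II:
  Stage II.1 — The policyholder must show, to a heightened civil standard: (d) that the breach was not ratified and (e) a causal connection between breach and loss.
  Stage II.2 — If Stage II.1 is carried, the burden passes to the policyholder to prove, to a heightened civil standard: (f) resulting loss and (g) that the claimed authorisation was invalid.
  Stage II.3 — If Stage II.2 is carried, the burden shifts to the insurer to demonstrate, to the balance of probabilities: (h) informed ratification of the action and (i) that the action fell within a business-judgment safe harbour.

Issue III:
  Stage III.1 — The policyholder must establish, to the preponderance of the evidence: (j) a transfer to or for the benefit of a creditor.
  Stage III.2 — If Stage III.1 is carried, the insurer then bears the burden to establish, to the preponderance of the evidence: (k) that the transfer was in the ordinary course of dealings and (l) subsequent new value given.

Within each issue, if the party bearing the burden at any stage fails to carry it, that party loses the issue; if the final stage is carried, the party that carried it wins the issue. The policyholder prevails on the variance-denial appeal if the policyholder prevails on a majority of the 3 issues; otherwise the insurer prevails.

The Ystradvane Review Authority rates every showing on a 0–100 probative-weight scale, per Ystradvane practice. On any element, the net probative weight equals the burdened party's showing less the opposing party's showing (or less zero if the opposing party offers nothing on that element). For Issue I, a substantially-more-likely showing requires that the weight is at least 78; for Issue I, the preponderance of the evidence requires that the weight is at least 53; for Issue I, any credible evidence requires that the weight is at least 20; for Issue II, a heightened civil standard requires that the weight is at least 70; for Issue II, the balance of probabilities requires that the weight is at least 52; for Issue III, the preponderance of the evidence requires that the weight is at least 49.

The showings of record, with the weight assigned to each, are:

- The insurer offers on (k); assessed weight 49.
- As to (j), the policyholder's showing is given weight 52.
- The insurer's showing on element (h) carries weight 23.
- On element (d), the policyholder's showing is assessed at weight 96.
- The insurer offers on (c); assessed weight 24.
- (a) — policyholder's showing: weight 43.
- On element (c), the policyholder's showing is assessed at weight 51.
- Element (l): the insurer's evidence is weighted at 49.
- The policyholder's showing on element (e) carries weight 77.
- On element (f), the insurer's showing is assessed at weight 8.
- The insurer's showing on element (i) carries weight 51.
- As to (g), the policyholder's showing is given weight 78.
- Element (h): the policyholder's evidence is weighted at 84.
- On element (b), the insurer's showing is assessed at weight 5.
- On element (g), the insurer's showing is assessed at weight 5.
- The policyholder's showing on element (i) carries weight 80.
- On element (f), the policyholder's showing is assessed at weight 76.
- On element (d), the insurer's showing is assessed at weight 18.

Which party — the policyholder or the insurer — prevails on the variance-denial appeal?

insurer

— Issue I —
Stage I.1 (policyholder, the preponderance of the evidence, weight is at least 53): (a) 43 < 53 — fails.
  Not every element is met, so the policyholder fails to carry Stage I.1.
The analysis ends at Stage I.1; the insurer prevails on this issue.
— Issue II —
At Stage II.1 the policyholder must meet a heightened civil standard (weight is at least 70): on (d) the weight is 96 less the opposing 18 gives net 78, ≥ 70, so (d) meets the standard; on (e) the weight is 77, ≥ 70, so (e) meets the standard.
  Stage II.1 is satisfied; the policyholder continues to bear the burden.
At Stage II.2 the policyholder must meet a heightened civil standard (weight is at least 70): on (f) the weight is 76 less the opposing 8 gives net 68, which does not reach 70, so (f) does not meet the standard; on (g) the weight is 78 less the opposing 5 gives net 73, ≥ 70, so (g) meets the standard.
  Not every element is met, so the policyholder fails to carry Stage II.2.
So the insurer prevails on this issue.
— Issue III —
Stage III.1 (policyholder, the preponderance of the evidence, weight is at least 49): (j) 52 ≥ 49 — meets.
  Stage III.1 is satisfied; the onus moves to the insurer.
Stage III.2 (insurer, the preponderance of the evidence, weight is at least 49): (k) 49 ≥ 49 — meets; (l) 49 ≥ 49 — meets.
  Stage III.2 carried; the final stage is satisfied.
All stages carried — the insurer prevails on this issue.
Per-issue: Issue I → insurer; Issue II → insurer; Issue III → insurer. The policyholder must prevail on a majority of issues; overall, the insurer prevails.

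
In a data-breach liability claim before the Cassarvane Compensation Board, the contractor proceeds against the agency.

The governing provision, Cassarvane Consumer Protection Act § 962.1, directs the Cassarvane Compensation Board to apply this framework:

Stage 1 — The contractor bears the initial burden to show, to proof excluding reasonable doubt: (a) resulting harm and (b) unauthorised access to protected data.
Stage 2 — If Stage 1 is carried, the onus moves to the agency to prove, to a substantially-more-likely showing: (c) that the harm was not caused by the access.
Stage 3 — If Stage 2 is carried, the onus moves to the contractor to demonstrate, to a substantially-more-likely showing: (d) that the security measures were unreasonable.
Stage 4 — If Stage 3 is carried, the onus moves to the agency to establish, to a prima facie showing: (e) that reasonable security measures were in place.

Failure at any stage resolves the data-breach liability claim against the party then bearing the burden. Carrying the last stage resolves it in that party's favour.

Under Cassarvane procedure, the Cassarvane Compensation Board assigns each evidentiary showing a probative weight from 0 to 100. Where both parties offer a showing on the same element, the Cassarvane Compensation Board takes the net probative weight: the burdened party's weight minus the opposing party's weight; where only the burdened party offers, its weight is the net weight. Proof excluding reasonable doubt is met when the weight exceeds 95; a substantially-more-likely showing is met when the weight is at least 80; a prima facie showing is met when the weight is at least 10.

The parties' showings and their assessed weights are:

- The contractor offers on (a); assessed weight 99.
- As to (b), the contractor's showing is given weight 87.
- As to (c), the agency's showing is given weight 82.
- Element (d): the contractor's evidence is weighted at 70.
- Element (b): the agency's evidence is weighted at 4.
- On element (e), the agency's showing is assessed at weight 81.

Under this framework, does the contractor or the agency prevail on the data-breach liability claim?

At Stage 1 the contractor must meet proof excluding reasonable doubt (weight exceeds 95): on (a) the weight is 99, > 95, so (a) meets the standard; on (b) the weight is 87 less the opposing 4 gives net 83, ≤ 95, so (b) does not meet the standard.
  Not every element is met, so the contractor fails to carry Stage 1.
So the agency prevails.

agency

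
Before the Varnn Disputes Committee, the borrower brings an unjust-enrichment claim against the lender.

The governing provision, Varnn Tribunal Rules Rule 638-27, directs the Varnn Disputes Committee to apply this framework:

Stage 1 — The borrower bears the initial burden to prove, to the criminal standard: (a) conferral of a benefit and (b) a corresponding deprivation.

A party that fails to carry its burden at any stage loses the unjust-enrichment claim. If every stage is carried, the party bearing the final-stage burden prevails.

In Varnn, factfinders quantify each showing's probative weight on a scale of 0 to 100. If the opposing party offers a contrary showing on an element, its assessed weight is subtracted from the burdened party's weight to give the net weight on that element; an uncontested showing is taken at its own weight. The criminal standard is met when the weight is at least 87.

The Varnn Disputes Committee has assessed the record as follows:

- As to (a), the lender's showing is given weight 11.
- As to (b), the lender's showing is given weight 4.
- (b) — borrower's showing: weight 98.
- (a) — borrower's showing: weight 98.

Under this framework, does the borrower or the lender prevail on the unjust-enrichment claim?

borrower

At Stage 1 the borrower must meet the criminal standard (weight is at least 87): on (a) the weight is 98 less the opposing 11 gives net 87, ≥ 87, so (a) meets the standard; on (b) the weight is 98 less the opposing 4 gives net 94, which does reach 87, so (b) meets the standard.
  Stage 1 carried; the final stage is satisfied.
All stages carried — the borrower prevails.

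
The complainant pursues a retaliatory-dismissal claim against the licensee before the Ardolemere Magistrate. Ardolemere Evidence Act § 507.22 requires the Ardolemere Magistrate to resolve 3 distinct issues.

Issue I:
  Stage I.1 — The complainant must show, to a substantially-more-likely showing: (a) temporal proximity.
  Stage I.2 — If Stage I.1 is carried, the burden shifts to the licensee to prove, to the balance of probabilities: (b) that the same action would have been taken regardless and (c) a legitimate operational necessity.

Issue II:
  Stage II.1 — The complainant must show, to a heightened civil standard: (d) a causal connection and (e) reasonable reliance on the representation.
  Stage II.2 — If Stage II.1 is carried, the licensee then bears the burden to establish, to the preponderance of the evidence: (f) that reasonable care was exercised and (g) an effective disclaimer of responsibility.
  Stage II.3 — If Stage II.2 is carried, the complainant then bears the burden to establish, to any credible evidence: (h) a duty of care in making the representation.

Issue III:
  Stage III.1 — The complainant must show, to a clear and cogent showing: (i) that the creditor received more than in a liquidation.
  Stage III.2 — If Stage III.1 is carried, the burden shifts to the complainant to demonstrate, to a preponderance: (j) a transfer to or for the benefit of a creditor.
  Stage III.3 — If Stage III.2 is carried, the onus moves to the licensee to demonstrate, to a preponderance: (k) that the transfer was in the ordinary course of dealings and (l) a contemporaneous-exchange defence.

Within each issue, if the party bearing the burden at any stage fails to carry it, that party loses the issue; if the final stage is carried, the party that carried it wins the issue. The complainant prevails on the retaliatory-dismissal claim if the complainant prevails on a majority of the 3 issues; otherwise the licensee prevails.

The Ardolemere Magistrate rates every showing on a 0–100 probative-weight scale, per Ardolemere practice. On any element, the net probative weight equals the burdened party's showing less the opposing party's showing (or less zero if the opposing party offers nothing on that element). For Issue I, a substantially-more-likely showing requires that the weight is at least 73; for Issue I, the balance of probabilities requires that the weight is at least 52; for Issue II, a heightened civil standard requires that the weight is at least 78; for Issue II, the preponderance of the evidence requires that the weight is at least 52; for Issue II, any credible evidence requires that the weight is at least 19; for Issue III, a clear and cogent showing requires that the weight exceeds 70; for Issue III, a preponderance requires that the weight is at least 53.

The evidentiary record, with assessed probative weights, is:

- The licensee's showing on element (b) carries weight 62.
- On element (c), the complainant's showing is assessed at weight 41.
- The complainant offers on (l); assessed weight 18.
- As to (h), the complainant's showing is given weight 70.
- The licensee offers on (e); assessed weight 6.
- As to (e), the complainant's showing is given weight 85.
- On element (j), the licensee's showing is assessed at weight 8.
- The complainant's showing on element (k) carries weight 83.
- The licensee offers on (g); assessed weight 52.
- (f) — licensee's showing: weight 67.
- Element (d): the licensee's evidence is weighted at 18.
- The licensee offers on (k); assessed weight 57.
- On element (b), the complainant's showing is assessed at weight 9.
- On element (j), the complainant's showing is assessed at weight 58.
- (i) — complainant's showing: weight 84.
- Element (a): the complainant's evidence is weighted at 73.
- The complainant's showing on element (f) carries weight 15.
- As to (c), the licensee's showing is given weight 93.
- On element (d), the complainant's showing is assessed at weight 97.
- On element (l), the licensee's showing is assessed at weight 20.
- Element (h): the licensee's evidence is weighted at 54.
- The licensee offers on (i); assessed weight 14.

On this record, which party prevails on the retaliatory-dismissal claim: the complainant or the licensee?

licensee

— Issue I —
Stage I.1 (complainant, a substantially-more-likely showing, weight is at least 73): (a) 73 ≥ 73 — meets.
  Stage I.1 carried; the burden shifts to the licensee.
Stage I.2 (licensee, the balance of probabilities, weight is at least 52): (b) net 62−9=53 ≥ 52 — meets; (c) net 93−41=52 ≥ 52 — meets.
  The licensee carries the last stage.
Every stage carried; the licensee prevails on this issue.
— Issue II —
At Stage II.1 the complainant must meet a heightened civil standard (weight is at least 78): on (d) the weight is 97 less the opposing 18 gives net 79, ≥ 78, so (d) meets the standard; on (e) the weight is 85 less the opposing 6 gives net 79, ≥ 78, so (e) meets the standard.
  The complainant carries Stage II.1; the licensee now bears the burden.
At Stage II.2 the licensee must meet the preponderance of the evidence (weight is at least 52): on (f) the weight is 67 less the opposing 15 gives net 52, which does reach 52, so (f) meets the standard; on (g) the weight is 52, which does reach 52, so (g) meets the standard.
  All elements met. The burden passes to the complainant.
At Stage II.3 the complainant must meet any credible evidence (weight is at least 19): on (h) the weight is 70 less the opposing 54 gives net 16, which does not reach 19, so (h) does not meet the standard.
  Stage II.3 not carried; the complainant fails its burden.
The licensee prevails on this issue.
— Issue III —
Stage III.1 — burden on complainant; standard: a clear and cogent showing (weight exceeds 70).
    (i): 84 − 14 = 70 ≤ 70 [not met]
  Not every element is met, so the complainant fails to carry Stage III.1.
The licensee prevails on this issue.
Per-issue: Issue I → licensee; Issue II → licensee; Issue III → licensee. The complainant must prevail on a majority of issues; overall, the licensee prevails.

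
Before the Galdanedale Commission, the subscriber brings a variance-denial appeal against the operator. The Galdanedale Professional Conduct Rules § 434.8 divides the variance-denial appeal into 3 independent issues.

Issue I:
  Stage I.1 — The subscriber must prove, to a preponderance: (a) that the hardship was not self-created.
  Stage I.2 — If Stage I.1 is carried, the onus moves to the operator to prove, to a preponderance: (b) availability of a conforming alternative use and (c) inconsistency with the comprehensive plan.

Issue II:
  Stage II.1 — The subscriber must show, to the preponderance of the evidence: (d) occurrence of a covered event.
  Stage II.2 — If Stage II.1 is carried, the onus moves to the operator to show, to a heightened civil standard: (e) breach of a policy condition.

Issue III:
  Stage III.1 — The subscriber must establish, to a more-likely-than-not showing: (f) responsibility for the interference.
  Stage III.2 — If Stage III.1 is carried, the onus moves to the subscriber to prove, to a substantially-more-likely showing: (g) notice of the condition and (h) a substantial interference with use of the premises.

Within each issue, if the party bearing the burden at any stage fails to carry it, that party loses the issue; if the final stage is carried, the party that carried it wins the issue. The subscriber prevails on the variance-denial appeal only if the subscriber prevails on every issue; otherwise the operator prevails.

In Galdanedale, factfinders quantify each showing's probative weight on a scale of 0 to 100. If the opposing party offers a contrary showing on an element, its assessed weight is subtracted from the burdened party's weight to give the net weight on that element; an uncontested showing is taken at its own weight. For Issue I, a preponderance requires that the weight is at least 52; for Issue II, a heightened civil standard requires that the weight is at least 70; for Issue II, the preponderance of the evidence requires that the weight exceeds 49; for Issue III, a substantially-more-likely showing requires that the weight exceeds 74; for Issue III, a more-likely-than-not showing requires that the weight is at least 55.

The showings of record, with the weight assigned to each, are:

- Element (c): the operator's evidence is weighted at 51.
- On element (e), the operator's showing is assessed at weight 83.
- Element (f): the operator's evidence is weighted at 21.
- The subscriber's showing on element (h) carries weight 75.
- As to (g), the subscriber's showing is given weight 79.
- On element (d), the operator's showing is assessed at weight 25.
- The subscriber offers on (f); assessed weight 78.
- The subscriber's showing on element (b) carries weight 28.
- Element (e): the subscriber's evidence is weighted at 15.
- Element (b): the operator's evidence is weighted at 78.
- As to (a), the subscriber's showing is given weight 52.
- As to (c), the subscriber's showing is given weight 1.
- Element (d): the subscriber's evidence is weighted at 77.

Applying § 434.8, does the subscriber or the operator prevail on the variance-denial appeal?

subscriber

— Issue I —
At Stage I.1 the subscriber must meet a preponderance (weight is at least 52): on (a) the weight is 52, which does reach 52, so (a) meets the standard.
  The subscriber carries Stage I.1; the operator now bears the burden.
At Stage I.2 the operator must meet a preponderance (weight is at least 52): on (b) the weight is 78 less the opposing 28 gives net 50, < 52, so (b) does not meet the standard; on (c) the weight is 51 less the opposing 1 gives net 50, which does not reach 52, so (c) does not meet the standard.
  The operator does not carry Stage I.2.
So the subscriber prevails on this issue.
— Issue II —
Stage II.1 — burden on subscriber; standard: the preponderance of the evidence (weight exceeds 49).
    (d): 77 − 25 = 52 > 49 [met]
  Stage II.1 is satisfied; the onus moves to the operator.
Stage II.2 — burden on operator; standard: a heightened civil standard (weight is at least 70).
    (e): 83 − 15 = 68 < 70 [not met]
  Not every element is met, so the operator fails to carry Stage II.2.
The subscriber prevails on this issue.
— Issue III —
Stage III.1 (subscriber, a more-likely-than-not showing, weight is at least 55): (f) net 78−21=57 ≥ 55 — meets.
  All elements met. The subscriber retains the burden for Stage III.2.
Stage III.2 (subscriber, a substantially-more-likely showing, weight exceeds 74): (g) 79 > 74 — meets; (h) 75 > 74 — meets.
  The subscriber carries the last stage.
Every stage carried; the subscriber prevails on this issue.
Per-issue: Issue I → subscriber; Issue II → subscriber; Issue III → subscriber. The subscriber must prevail on every issue; overall, the subscriber prevails.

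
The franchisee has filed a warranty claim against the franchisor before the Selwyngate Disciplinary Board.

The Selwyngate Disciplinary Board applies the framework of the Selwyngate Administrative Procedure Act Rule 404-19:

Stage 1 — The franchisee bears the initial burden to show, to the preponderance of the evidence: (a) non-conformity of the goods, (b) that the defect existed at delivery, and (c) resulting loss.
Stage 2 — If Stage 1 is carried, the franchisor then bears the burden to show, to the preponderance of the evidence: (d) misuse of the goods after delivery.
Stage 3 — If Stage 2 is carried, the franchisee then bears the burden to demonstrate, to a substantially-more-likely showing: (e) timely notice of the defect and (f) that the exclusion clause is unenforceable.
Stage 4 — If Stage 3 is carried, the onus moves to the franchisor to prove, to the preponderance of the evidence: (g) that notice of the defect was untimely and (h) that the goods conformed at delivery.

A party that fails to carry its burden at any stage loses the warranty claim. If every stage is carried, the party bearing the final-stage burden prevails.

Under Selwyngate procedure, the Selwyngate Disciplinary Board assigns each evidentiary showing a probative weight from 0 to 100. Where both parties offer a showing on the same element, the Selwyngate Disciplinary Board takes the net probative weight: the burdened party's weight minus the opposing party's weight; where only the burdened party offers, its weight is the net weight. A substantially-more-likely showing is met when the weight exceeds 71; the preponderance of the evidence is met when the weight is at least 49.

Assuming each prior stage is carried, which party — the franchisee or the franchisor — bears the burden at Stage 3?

Stage 3's rule assigns the burden to the franchisee (to a substantially-more-likely showing).

franchisee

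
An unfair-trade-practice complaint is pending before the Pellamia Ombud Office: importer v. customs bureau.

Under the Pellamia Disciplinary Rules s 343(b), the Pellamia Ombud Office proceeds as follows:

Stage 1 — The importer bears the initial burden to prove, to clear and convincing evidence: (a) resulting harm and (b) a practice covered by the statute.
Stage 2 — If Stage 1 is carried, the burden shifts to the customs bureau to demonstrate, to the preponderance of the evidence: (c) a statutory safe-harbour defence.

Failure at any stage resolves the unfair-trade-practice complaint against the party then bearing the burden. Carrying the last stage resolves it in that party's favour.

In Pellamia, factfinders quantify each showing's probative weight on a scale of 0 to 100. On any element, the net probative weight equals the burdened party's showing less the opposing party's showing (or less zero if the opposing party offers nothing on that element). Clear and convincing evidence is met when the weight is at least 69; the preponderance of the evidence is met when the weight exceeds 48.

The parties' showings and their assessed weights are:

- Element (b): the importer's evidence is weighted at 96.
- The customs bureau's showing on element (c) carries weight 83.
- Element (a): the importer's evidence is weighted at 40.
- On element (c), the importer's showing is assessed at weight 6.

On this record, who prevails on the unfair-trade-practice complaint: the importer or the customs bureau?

customs bureau

At Stage 1 the importer must meet clear and convincing evidence (weight is at least 69): on (a) the weight is 40, < 69, so (a) does not meet the standard; on (b) the weight is 96, which does reach 69, so (b) meets the standard.
  Stage 1 not carried; the importer fails its burden.
The customs bureau prevails.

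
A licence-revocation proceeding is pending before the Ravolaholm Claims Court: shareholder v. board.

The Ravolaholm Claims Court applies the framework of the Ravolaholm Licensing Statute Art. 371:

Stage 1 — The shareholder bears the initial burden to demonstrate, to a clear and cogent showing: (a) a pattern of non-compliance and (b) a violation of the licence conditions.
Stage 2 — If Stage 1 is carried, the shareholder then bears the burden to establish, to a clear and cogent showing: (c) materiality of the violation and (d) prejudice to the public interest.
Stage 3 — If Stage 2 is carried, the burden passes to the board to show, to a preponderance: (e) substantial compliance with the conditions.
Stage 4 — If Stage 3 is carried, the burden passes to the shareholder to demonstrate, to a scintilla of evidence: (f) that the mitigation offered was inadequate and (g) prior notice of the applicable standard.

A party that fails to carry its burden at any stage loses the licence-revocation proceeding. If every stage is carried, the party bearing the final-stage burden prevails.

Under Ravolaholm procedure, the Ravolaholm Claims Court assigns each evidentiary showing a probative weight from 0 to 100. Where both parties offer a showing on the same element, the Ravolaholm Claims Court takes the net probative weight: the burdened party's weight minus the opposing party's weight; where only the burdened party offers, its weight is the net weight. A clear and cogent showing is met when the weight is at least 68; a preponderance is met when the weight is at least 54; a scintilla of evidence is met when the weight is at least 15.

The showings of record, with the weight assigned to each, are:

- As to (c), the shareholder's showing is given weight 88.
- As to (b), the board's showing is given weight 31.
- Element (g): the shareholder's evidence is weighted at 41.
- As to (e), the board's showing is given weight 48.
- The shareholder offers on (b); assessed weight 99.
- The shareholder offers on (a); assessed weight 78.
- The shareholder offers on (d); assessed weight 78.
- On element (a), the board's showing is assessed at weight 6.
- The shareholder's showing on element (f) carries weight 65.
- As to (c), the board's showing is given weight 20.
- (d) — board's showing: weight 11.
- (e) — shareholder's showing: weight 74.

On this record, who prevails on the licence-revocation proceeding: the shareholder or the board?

At Stage 1 the shareholder must meet a clear and cogent showing (weight is at least 68): on (a) the weight is 78 less the opposing 6 gives net 72, which does reach 68, so (a) meets the standard; on (b) the weight is 99 less the opposing 31 gives net 68, which does reach 68, so (b) meets the standard.
  All elements met. The shareholder retains the burden for Stage 2.
At Stage 2 the shareholder must meet a clear and cogent showing (weight is at least 68): on (c) the weight is 88 less the opposing 20 gives net 68, which does reach 68, so (c) meets the standard; on (d) the weight is 78 less the opposing 11 gives net 67, < 68, so (d) does not meet the standard.
  The shareholder does not carry Stage 2.
The analysis ends at Stage 2; the board prevails.

board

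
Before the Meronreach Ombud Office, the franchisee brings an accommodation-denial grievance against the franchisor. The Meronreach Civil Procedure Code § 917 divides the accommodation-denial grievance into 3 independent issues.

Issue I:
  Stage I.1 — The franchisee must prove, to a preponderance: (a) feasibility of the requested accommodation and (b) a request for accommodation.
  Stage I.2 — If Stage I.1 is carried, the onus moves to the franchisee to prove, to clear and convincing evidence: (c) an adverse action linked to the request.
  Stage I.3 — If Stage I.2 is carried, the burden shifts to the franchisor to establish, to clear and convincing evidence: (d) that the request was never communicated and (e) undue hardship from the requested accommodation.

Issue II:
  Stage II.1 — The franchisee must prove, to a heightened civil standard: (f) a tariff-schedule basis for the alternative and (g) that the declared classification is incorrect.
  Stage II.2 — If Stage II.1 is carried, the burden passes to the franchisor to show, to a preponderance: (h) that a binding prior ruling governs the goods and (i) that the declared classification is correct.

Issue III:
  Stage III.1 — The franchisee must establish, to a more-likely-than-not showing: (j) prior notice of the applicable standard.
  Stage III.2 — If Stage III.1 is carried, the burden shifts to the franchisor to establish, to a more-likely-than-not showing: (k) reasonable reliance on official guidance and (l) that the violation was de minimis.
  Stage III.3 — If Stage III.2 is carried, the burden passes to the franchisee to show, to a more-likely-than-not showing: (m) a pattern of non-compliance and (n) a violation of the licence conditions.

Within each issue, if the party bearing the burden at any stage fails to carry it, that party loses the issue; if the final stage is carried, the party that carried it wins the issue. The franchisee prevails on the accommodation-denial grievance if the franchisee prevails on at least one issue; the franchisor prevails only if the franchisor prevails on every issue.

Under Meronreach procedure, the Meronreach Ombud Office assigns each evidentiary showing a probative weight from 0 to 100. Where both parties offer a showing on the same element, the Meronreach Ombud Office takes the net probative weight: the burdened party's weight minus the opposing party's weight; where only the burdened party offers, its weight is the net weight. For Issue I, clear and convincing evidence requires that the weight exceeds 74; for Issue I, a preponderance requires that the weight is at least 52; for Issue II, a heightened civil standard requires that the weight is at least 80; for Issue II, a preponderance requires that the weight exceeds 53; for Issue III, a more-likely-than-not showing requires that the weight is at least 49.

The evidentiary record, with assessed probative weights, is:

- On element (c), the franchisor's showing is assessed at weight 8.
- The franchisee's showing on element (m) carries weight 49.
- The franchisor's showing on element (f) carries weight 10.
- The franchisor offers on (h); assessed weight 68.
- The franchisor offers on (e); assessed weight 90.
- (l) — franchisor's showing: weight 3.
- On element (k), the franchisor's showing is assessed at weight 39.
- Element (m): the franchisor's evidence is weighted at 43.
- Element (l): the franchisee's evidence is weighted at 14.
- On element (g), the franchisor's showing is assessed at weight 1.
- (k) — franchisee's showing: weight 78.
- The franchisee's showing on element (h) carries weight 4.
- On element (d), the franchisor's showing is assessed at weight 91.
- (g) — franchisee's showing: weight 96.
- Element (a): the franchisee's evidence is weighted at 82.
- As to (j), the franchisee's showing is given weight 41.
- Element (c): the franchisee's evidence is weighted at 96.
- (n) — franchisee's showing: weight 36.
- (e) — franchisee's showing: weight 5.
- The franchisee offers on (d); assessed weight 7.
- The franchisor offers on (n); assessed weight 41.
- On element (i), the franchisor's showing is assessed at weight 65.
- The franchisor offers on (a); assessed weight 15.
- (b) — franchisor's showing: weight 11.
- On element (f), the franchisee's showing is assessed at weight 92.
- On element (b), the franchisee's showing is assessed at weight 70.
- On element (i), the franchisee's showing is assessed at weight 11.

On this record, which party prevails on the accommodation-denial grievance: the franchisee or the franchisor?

— Issue I —
Stage I.1 (franchisee, a preponderance, weight is at least 52): (a) net 82−15=67 ≥ 52 — meets; (b) net 70−11=59 ≥ 52 — meets.
  All elements met. The franchisee retains the burden for Stage I.2.
Stage I.2 (franchisee, clear and convincing evidence, weight exceeds 74): (c) net 96−8=88 > 74 — meets.
  Stage I.2 is satisfied; the onus moves to the franchisor.
Stage I.3 (franchisor, clear and convincing evidence, weight exceeds 74): (d) net 91−7=84 > 74 — meets; (e) net 90−5=85 > 74 — meets.
  The franchisor carries the last stage.
All stages carried — the franchisor prevails on this issue.
— Issue II —
Stage II.1 — burden on franchisee; standard: a heightened civil standard (weight is at least 80).
    (f): 92 − 10 = 82 ≥ 80 [met]
    (g): 96 − 1 = 95 ≥ 80 [met]
  Stage II.1 is satisfied; the onus moves to the franchisor.
Stage II.2 — burden on franchisor; standard: a preponderance (weight exceeds 53).
    (h): 68 − 4 = 64 > 53 [met]
    (i): 65 − 11 = 54 > 53 [met]
  The franchisor carries the last stage.
Every stage carried; the franchisor prevails on this issue.
— Issue III —
At Stage III.1 the franchisee must meet a more-likely-than-not showing (weight is at least 49): on (j) the weight is 41, < 49, so (j) does not meet the standard.
  Not every element is met, so the franchisee fails to carry Stage III.1.
The analysis ends at Stage III.1; the franchisor prevails on this issue.
Per-issue: Issue I → franchisor; Issue II → franchisor; Issue III → franchisor. The franchisee must prevail on at least one issue; overall, the franchisor prevails.

franchisor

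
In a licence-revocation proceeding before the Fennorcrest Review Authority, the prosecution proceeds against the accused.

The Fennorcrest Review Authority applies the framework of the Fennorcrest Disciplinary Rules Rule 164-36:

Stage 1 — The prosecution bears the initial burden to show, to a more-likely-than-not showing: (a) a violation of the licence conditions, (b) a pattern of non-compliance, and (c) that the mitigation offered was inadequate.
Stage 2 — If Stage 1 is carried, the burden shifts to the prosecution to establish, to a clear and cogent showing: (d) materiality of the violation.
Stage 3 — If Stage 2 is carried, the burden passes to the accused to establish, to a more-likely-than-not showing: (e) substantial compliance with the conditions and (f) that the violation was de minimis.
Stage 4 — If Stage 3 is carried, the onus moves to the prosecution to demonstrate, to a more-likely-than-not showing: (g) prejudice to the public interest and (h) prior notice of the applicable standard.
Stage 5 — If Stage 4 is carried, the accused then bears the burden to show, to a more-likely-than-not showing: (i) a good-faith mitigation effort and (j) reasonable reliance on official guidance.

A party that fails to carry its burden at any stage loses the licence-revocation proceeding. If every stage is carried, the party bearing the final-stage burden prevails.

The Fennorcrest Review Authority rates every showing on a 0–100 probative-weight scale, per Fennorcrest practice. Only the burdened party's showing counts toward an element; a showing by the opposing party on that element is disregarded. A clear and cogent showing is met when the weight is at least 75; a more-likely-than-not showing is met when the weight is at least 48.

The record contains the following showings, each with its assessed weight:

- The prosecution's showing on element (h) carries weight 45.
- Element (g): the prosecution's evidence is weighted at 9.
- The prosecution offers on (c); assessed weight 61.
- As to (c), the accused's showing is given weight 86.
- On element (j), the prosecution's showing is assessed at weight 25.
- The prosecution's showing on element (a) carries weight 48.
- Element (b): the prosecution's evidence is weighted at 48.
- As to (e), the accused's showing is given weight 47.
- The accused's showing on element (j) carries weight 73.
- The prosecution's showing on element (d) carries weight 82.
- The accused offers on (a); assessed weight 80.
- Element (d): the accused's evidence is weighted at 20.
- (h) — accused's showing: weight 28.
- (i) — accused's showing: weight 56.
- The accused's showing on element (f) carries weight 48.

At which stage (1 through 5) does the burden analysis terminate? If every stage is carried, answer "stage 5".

At Stage 1 the prosecution must meet a more-likely-than-not showing (weight is at least 48): on (a) the weight is 48 (the accused's 80 is given no effect), ≥ 48, so (a) meets the standard; on (b) the weight is 48, ≥ 48, so (b) meets the standard; on (c) the weight is 61 (the accused's 86 is given no effect), ≥ 48, so (c) meets the standard.
  Stage 1 is satisfied; the prosecution continues to bear the burden.
At Stage 2 the prosecution must meet a clear and cogent showing (weight is at least 75): on (d) the weight is 82 (the accused's 20 is given no effect), ≥ 75, so (d) meets the standard.
  Stage 2 is satisfied; the onus moves to the accused.
At Stage 3 the accused must meet a more-likely-than-not showing (weight is at least 48): on (e) the weight is 47, which does not reach 48, so (e) does not meet the standard; on (f) the weight is 48, which does reach 48, so (f) meets the standard.
  Not every element is met, so the accused fails to carry Stage 3.
The analysis ends at Stage 3; the prosecution prevails.

stage 3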